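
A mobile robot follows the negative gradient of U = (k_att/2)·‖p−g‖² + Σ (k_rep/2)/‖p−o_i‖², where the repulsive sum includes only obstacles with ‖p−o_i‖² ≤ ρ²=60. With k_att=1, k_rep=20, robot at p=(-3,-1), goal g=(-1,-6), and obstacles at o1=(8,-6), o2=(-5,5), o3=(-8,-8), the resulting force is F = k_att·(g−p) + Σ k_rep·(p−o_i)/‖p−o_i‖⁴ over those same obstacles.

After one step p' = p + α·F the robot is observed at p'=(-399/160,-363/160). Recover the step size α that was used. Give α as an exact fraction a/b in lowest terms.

α = 1/4

F_att = 1·(g−p) = 1·(2,-5) = (2.0000,-5.0000)
o1: d²=146 > ρ²=60 → inactive
o2: d²=40 ≤ ρ²=60; F_rep = 20·(2,-6)/40² = (0.0250,-0.0750)
o3: d²=74 > ρ²=60 → inactive
F = F_att + ΣF_rep = (2.0250,-5.0750)
Δp = p'−p = (0.5062,-1.2688); α = Δx/Fx = (81/160) / (81/40) = 1/4
check: Δy/Fy = (-203/160) / (-203/40) = 1/4 ✓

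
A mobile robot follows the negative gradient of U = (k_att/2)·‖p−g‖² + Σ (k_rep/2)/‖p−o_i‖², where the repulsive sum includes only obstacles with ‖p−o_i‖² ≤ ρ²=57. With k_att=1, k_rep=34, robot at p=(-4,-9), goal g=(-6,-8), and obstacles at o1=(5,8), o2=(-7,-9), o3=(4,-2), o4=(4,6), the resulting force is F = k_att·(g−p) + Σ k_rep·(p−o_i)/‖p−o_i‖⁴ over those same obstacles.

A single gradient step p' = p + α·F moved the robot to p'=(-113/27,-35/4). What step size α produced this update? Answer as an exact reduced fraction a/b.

F_att = 1·(g−p) = 1·(-2,1) = (-2.0000,1.0000)
o1: d²=370 > ρ²=57 → inactive
o2: d²=9 ≤ ρ²=57; F_rep = 34·(3,0)/9² = (1.2593,0.0000)
o3: d²=113 > ρ²=57 → inactive
o4: d²=289 > ρ²=57 → inactive
F = F_att + ΣF_rep = (-0.7407,1.0000)
Δp = p'−p = (-0.1852,0.2500); α = Δx/Fx = (-5/27) / (-20/27) = 1/4
check: Δy/Fy = (1/4) / (1) = 1/4 ✓

α = 1/4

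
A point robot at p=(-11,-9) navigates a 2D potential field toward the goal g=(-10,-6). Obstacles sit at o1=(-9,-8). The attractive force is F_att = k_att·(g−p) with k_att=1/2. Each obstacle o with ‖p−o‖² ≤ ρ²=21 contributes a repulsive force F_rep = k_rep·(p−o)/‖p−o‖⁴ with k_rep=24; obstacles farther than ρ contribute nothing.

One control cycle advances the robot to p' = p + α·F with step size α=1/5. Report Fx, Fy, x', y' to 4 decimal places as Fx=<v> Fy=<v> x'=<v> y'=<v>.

Fx=-1.4200 Fy=0.5400 x'=-11.2840 y'=-8.8920

F_att = 1/2·(g−p) = 1/2·(1,3) = (0.5000,1.5000)
o1: d²=5 ≤ ρ²=21; F_rep = 24·(-2,-1)/5² = (-1.9200,-0.9600)
F = F_att + ΣF_rep = (-1.4200,0.5400)
p' = p + 1/5·F = (-11.2840,-8.8920)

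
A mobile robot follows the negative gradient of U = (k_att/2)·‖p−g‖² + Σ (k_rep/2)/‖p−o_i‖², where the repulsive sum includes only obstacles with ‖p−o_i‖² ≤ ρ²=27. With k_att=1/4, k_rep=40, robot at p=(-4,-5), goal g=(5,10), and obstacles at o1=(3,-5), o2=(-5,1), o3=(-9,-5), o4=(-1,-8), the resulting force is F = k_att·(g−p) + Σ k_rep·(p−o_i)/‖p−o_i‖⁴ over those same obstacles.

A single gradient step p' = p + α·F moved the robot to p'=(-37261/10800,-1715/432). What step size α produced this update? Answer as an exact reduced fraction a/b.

F_att = 1/4·(g−p) = 1/4·(9,15) = (2.2500,3.7500)
o1: d²=49 > ρ²=27 → inactive
o2: d²=37 > ρ²=27 → inactive
o3: d²=25 ≤ ρ²=27; F_rep = 40·(5,0)/25² = (0.3200,0.0000)
o4: d²=18 ≤ ρ²=27; F_rep = 40·(-3,3)/18² = (-0.3704,0.3704)
F = F_att + ΣF_rep = (2.1996,4.1204)
Δp = p'−p = (0.5499,1.0301); α = Δx/Fx = (5939/10800) / (5939/2700) = 1/4
check: Δy/Fy = (445/432) / (445/108) = 1/4 ✓

α = 1/4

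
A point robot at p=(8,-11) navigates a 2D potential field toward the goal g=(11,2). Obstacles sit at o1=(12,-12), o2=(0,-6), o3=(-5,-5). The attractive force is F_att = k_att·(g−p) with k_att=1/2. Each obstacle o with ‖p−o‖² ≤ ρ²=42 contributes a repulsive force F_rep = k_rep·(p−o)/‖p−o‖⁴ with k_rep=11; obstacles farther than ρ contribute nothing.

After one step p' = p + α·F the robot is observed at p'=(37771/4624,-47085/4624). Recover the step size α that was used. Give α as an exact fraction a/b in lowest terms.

α = 1/8

F_att = 1/2·(g−p) = 1/2·(3,13) = (1.5000,6.5000)
o1: d²=17 ≤ ρ²=42; F_rep = 11·(-4,1)/17² = (-0.1522,0.0381)
o2: d²=89 > ρ²=42 → inactive
o3: d²=205 > ρ²=42 → inactive
F = F_att + ΣF_rep = (1.3478,6.5381)
Δp = p'−p = (0.1685,0.8173); α = Δx/Fx = (779/4624) / (779/578) = 1/8
check: Δy/Fy = (3779/4624) / (3779/578) = 1/8 ✓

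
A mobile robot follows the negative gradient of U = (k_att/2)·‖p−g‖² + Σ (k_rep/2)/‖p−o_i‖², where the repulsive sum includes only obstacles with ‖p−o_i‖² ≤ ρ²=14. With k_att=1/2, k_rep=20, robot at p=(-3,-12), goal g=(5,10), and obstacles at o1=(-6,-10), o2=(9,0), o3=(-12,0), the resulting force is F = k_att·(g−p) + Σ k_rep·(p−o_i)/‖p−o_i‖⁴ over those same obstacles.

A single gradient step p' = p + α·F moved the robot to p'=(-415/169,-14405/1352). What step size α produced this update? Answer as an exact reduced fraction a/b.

F_att = 1/2·(g−p) = 1/2·(8,22) = (4.0000,11.0000)
o1: d²=13 ≤ ρ²=14; F_rep = 20·(3,-2)/13² = (0.3550,-0.2367)
o2: d²=288 > ρ²=14 → inactive
o3: d²=225 > ρ²=14 → inactive
F = F_att + ΣF_rep = (4.3550,10.7633)
Δp = p'−p = (0.5444,1.3454); α = Δx/Fx = (92/169) / (736/169) = 1/8
check: Δy/Fy = (1819/1352) / (1819/169) = 1/8 ✓

α = 1/8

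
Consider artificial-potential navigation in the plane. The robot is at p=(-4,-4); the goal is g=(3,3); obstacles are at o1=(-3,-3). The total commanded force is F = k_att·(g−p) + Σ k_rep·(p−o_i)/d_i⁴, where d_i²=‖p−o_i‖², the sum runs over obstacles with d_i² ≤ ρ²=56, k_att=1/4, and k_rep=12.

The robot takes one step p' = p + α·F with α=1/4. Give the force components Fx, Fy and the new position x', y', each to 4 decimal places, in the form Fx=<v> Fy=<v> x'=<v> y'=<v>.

F_att = 1/4·(g−p) = 1/4·(7,7) = (1.7500,1.7500)
o1: d²=2 ≤ ρ²=56; F_rep = 12·(-1,-1)/2² = (-3.0000,-3.0000)
F = F_att + ΣF_rep = (-1.2500,-1.2500)
p' = p + 1/4·F = (-4.3125,-4.3125)

Fx=-1.2500 Fy=-1.2500 x'=-4.3125 y'=-4.3125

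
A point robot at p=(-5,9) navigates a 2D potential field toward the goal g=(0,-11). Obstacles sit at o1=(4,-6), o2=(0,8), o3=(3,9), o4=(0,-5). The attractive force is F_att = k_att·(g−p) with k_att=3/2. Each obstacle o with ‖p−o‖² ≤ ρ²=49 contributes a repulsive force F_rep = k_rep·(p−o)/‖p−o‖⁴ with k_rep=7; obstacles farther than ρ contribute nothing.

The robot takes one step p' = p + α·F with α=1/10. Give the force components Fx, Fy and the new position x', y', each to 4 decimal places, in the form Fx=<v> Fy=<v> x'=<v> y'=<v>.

F_att = 3/2·(g−p) = 3/2·(5,-20) = (7.5000,-30.0000)
o1: d²=306 > ρ²=49 → inactive
o2: d²=26 ≤ ρ²=49; F_rep = 7·(-5,1)/26² = (-0.0518,0.0104)
o3: d²=64 > ρ²=49 → inactive
o4: d²=221 > ρ²=49 → inactive
F = F_att + ΣF_rep = (7.4482,-29.9896)
p' = p + 1/10·F = (-4.2552,6.0010)

Fx=7.4482 Fy=-29.9896 x'=-4.2552 y'=6.0010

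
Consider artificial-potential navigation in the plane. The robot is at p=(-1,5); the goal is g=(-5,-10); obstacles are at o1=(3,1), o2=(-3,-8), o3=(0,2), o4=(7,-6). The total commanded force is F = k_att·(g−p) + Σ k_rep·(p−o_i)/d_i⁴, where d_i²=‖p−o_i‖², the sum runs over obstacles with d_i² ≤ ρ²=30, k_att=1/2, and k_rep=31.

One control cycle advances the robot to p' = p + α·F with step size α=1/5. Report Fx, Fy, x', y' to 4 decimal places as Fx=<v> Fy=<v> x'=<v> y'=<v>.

F_att = 1/2·(g−p) = 1/2·(-4,-15) = (-2.0000,-7.5000)
o1: d²=32 > ρ²=30 → inactive
o2: d²=173 > ρ²=30 → inactive
o3: d²=10 ≤ ρ²=30; F_rep = 31·(-1,3)/10² = (-0.3100,0.9300)
o4: d²=185 > ρ²=30 → inactive
F = F_att + ΣF_rep = (-2.3100,-6.5700)
p' = p + 1/5·F = (-1.4620,3.6860)

Fx=-2.3100 Fy=-6.5700 x'=-1.4620 y'=3.6860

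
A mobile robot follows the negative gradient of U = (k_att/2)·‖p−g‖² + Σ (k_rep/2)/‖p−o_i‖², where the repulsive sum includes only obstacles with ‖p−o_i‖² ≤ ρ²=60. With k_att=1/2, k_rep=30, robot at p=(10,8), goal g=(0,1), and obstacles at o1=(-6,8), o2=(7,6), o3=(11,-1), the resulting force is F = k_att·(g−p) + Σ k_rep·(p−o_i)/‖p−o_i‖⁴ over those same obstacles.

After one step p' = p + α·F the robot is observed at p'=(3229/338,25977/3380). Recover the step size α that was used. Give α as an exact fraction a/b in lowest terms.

α = 1/10

F_att = 1/2·(g−p) = 1/2·(-10,-7) = (-5.0000,-3.5000)
o1: d²=256 > ρ²=60 → inactive
o2: d²=13 ≤ ρ²=60; F_rep = 30·(3,2)/13² = (0.5325,0.3550)
o3: d²=82 > ρ²=60 → inactive
F = F_att + ΣF_rep = (-4.4675,-3.1450)
Δp = p'−p = (-0.4467,-0.3145); α = Δx/Fx = (-151/338) / (-755/169) = 1/10
check: Δy/Fy = (-1063/3380) / (-1063/338) = 1/10 ✓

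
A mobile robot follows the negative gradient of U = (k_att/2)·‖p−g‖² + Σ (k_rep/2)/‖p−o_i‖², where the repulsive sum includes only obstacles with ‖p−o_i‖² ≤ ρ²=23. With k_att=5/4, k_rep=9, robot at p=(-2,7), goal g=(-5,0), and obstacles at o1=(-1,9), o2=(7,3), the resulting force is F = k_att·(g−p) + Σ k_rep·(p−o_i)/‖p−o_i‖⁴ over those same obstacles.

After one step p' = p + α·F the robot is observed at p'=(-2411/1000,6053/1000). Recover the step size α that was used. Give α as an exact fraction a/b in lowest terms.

F_att = 5/4·(g−p) = 5/4·(-3,-7) = (-3.7500,-8.7500)
o1: d²=5 ≤ ρ²=23; F_rep = 9·(-1,-2)/5² = (-0.3600,-0.7200)
o2: d²=97 > ρ²=23 → inactive
F = F_att + ΣF_rep = (-4.1100,-9.4700)
Δp = p'−p = (-0.4110,-0.9470); α = Δx/Fx = (-411/1000) / (-411/100) = 1/10
check: Δy/Fy = (-947/1000) / (-947/100) = 1/10 ✓

α = 1/10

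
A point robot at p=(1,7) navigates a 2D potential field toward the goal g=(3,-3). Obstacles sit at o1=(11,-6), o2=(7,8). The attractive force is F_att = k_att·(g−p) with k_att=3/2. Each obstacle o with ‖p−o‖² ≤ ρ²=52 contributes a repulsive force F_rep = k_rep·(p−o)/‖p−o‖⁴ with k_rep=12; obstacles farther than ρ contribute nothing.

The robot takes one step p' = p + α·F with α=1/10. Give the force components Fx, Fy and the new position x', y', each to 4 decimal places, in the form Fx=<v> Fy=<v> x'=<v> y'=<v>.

F_att = 3/2·(g−p) = 3/2·(2,-10) = (3.0000,-15.0000)
o1: d²=269 > ρ²=52 → inactive
o2: d²=37 ≤ ρ²=52; F_rep = 12·(-6,-1)/37² = (-0.0526,-0.0088)
F = F_att + ΣF_rep = (2.9474,-15.0088)
p' = p + 1/10·F = (1.2947,5.4991)

Fx=2.9474 Fy=-15.0088 x'=1.2947 y'=5.4991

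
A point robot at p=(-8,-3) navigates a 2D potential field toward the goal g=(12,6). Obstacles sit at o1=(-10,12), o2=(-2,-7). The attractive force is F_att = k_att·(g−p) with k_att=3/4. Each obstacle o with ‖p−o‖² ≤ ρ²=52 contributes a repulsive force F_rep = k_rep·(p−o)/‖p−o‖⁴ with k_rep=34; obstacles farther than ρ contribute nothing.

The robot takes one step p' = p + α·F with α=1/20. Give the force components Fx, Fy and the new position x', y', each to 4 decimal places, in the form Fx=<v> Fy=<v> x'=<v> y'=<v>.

Fx=14.9246 Fy=6.8003 x'=-7.2538 y'=-2.6600

F_att = 3/4·(g−p) = 3/4·(20,9) = (15.0000,6.7500)
o1: d²=229 > ρ²=52 → inactive
o2: d²=52 ≤ ρ²=52; F_rep = 34·(-6,4)/52² = (-0.0754,0.0503)
F = F_att + ΣF_rep = (14.9246,6.8003)
p' = p + 1/20·F = (-7.2538,-2.6600)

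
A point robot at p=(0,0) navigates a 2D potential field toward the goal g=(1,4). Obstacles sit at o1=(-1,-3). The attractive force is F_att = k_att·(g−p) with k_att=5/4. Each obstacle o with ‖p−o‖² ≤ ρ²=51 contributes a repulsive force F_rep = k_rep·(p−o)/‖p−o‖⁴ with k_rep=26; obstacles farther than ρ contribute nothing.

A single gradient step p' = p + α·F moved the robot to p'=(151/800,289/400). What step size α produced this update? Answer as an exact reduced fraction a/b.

α = 1/8

F_att = 5/4·(g−p) = 5/4·(1,4) = (1.2500,5.0000)
o1: d²=10 ≤ ρ²=51; F_rep = 26·(1,3)/10² = (0.2600,0.7800)
F = F_att + ΣF_rep = (1.5100,5.7800)
Δp = p'−p = (0.1888,0.7225); α = Δx/Fx = (151/800) / (151/100) = 1/8
check: Δy/Fy = (289/400) / (289/50) = 1/8 ✓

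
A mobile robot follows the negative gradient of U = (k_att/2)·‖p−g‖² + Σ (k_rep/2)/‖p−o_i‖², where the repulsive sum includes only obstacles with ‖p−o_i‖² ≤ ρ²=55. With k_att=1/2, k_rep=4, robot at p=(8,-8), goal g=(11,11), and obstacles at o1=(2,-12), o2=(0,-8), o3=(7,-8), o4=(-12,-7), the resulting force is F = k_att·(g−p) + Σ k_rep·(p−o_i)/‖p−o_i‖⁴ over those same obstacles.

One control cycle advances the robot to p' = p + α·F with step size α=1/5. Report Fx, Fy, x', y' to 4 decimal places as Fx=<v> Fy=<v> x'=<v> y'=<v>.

F_att = 1/2·(g−p) = 1/2·(3,19) = (1.5000,9.5000)
o1: d²=52 ≤ ρ²=55; F_rep = 4·(6,4)/52² = (0.0089,0.0059)
o2: d²=64 > ρ²=55 → inactive
o3: d²=1 ≤ ρ²=55; F_rep = 4·(1,0)/1² = (4.0000,0.0000)
o4: d²=401 > ρ²=55 → inactive
F = F_att + ΣF_rep = (5.5089,9.5059)
p' = p + 1/5·F = (9.1018,-6.0988)

Fx=5.5089 Fy=9.5059 x'=9.1018 y'=-6.0988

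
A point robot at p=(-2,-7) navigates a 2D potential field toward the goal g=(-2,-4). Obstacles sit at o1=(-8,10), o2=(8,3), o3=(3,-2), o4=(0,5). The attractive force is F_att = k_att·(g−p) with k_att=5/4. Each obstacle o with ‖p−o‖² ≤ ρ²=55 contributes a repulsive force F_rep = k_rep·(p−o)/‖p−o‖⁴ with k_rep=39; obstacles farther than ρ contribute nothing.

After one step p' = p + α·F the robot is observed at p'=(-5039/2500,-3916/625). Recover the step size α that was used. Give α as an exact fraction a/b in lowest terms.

F_att = 5/4·(g−p) = 5/4·(0,3) = (0.0000,3.7500)
o1: d²=325 > ρ²=55 → inactive
o2: d²=200 > ρ²=55 → inactive
o3: d²=50 ≤ ρ²=55; F_rep = 39·(-5,-5)/50² = (-0.0780,-0.0780)
o4: d²=148 > ρ²=55 → inactive
F = F_att + ΣF_rep = (-0.0780,3.6720)
Δp = p'−p = (-0.0156,0.7344); α = Δx/Fx = (-39/2500) / (-39/500) = 1/5
check: Δy/Fy = (459/625) / (459/125) = 1/5 ✓

α = 1/5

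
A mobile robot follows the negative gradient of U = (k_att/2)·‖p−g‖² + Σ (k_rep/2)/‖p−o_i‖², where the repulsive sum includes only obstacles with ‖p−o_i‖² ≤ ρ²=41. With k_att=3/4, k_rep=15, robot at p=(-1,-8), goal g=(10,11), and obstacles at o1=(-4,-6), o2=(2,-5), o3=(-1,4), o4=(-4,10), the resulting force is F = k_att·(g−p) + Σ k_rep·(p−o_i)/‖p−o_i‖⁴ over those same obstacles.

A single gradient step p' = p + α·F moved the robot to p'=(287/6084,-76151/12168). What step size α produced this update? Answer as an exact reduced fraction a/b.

F_att = 3/4·(g−p) = 3/4·(11,19) = (8.2500,14.2500)
o1: d²=13 ≤ ρ²=41; F_rep = 15·(3,-2)/13² = (0.2663,-0.1775)
o2: d²=18 ≤ ρ²=41; F_rep = 15·(-3,-3)/18² = (-0.1389,-0.1389)
o3: d²=144 > ρ²=41 → inactive
o4: d²=333 > ρ²=41 → inactive
F = F_att + ΣF_rep = (8.3774,13.9336)
Δp = p'−p = (1.0472,1.7417); α = Δx/Fx = (6371/6084) / (12742/1521) = 1/8
check: Δy/Fy = (21193/12168) / (21193/1521) = 1/8 ✓

α = 1/8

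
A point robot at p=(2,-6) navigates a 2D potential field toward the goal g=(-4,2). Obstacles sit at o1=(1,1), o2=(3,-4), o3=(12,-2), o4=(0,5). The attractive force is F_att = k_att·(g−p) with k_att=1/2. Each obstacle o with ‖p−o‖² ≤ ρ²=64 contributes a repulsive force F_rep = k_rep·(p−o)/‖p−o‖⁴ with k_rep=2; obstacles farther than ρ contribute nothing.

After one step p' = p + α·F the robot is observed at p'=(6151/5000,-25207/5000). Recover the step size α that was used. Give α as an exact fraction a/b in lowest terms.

α = 1/4

F_att = 1/2·(g−p) = 1/2·(-6,8) = (-3.0000,4.0000)
o1: d²=50 ≤ ρ²=64; F_rep = 2·(1,-7)/50² = (0.0008,-0.0056)
o2: d²=5 ≤ ρ²=64; F_rep = 2·(-1,-2)/5² = (-0.0800,-0.1600)
o3: d²=116 > ρ²=64 → inactive
o4: d²=125 > ρ²=64 → inactive
F = F_att + ΣF_rep = (-3.0792,3.8344)
Δp = p'−p = (-0.7698,0.9586); α = Δx/Fx = (-3849/5000) / (-3849/1250) = 1/4
check: Δy/Fy = (4793/5000) / (4793/1250) = 1/4 ✓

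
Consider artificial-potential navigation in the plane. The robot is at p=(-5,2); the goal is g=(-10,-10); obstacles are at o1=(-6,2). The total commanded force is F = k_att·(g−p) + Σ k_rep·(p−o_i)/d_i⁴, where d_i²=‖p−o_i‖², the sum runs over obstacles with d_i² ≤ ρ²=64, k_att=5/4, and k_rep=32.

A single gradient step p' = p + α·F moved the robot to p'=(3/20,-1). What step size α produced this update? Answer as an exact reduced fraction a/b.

α = 1/5

F_att = 5/4·(g−p) = 5/4·(-5,-12) = (-6.2500,-15.0000)
o1: d²=1 ≤ ρ²=64; F_rep = 32·(1,0)/1² = (32.0000,0.0000)
F = F_att + ΣF_rep = (25.7500,-15.0000)
Δp = p'−p = (5.1500,-3.0000); α = Δx/Fx = (103/20) / (103/4) = 1/5
check: Δy/Fy = (-3) / (-15) = 1/5 ✓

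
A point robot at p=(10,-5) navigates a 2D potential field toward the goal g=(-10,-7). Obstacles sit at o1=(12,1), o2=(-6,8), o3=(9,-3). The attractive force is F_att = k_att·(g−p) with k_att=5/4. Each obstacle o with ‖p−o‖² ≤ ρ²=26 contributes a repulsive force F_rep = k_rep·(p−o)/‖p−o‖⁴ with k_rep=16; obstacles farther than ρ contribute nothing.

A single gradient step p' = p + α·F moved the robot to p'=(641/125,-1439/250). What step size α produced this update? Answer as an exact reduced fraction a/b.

α = 1/5

F_att = 5/4·(g−p) = 5/4·(-20,-2) = (-25.0000,-2.5000)
o1: d²=40 > ρ²=26 → inactive
o2: d²=425 > ρ²=26 → inactive
o3: d²=5 ≤ ρ²=26; F_rep = 16·(1,-2)/5² = (0.6400,-1.2800)
F = F_att + ΣF_rep = (-24.3600,-3.7800)
Δp = p'−p = (-4.8720,-0.7560); α = Δx/Fx = (-609/125) / (-609/25) = 1/5
check: Δy/Fy = (-189/250) / (-189/50) = 1/5 ✓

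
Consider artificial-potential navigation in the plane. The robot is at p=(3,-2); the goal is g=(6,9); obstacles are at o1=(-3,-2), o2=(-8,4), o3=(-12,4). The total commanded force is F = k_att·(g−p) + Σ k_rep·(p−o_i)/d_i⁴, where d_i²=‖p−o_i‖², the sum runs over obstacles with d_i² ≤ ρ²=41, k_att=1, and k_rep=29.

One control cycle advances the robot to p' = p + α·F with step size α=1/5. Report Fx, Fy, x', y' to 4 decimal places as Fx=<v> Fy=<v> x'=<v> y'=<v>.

F_att = 1·(g−p) = 1·(3,11) = (3.0000,11.0000)
o1: d²=36 ≤ ρ²=41; F_rep = 29·(6,0)/36² = (0.1343,0.0000)
o2: d²=157 > ρ²=41 → inactive
o3: d²=261 > ρ²=41 → inactive
F = F_att + ΣF_rep = (3.1343,11.0000)
p' = p + 1/5·F = (3.6269,0.2000)

Fx=3.1343 Fy=11.0000 x'=3.6269 y'=0.2000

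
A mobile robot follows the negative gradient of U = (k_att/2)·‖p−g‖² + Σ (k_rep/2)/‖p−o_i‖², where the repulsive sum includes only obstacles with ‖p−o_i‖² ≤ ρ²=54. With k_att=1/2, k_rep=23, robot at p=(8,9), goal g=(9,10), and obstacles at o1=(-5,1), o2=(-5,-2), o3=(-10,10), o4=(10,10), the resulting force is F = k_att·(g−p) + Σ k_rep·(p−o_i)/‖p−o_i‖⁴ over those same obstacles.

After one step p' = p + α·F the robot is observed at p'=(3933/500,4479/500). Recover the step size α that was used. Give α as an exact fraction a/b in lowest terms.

F_att = 1/2·(g−p) = 1/2·(1,1) = (0.5000,0.5000)
o1: d²=233 > ρ²=54 → inactive
o2: d²=290 > ρ²=54 → inactive
o3: d²=325 > ρ²=54 → inactive
o4: d²=5 ≤ ρ²=54; F_rep = 23·(-2,-1)/5² = (-1.8400,-0.9200)
F = F_att + ΣF_rep = (-1.3400,-0.4200)
Δp = p'−p = (-0.1340,-0.0420); α = Δx/Fx = (-67/500) / (-67/50) = 1/10
check: Δy/Fy = (-21/500) / (-21/50) = 1/10 ✓

α = 1/10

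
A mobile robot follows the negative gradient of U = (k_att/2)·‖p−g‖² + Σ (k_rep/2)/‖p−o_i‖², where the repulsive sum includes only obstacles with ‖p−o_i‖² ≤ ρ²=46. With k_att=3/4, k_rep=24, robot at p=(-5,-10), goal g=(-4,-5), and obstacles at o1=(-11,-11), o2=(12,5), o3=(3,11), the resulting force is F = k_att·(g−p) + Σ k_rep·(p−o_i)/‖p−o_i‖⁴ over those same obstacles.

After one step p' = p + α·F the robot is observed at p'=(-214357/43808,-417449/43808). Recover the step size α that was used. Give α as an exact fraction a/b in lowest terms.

F_att = 3/4·(g−p) = 3/4·(1,5) = (0.7500,3.7500)
o1: d²=37 ≤ ρ²=46; F_rep = 24·(6,1)/37² = (0.1052,0.0175)
o2: d²=514 > ρ²=46 → inactive
o3: d²=505 > ρ²=46 → inactive
F = F_att + ΣF_rep = (0.8552,3.7675)
Δp = p'−p = (0.1069,0.4709); α = Δx/Fx = (4683/43808) / (4683/5476) = 1/8
check: Δy/Fy = (20631/43808) / (20631/5476) = 1/8 ✓

α = 1/8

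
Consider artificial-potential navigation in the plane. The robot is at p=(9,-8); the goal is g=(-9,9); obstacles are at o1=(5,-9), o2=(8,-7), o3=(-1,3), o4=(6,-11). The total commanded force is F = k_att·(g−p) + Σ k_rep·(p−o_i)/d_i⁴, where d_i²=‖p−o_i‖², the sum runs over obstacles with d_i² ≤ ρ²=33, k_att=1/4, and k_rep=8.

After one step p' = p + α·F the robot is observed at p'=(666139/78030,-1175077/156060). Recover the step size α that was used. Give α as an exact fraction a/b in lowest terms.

α = 1/5

F_att = 1/4·(g−p) = 1/4·(-18,17) = (-4.5000,4.2500)
o1: d²=17 ≤ ρ²=33; F_rep = 8·(4,1)/17² = (0.1107,0.0277)
o2: d²=2 ≤ ρ²=33; F_rep = 8·(1,-1)/2² = (2.0000,-2.0000)
o3: d²=221 > ρ²=33 → inactive
o4: d²=18 ≤ ρ²=33; F_rep = 8·(3,3)/18² = (0.0741,0.0741)
F = F_att + ΣF_rep = (-2.3152,2.3518)
Δp = p'−p = (-0.4630,0.4704); α = Δx/Fx = (-36131/78030) / (-36131/15606) = 1/5
check: Δy/Fy = (73403/156060) / (73403/31212) = 1/5 ✓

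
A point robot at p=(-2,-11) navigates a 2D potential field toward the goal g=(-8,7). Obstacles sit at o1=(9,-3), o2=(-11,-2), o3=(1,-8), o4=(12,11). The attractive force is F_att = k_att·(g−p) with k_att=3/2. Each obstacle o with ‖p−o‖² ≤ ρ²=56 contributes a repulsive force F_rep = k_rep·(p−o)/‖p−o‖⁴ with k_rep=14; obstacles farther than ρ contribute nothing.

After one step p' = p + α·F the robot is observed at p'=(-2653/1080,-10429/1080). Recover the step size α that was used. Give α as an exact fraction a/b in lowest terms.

F_att = 3/2·(g−p) = 3/2·(-6,18) = (-9.0000,27.0000)
o1: d²=185 > ρ²=56 → inactive
o2: d²=162 > ρ²=56 → inactive
o3: d²=18 ≤ ρ²=56; F_rep = 14·(-3,-3)/18² = (-0.1296,-0.1296)
o4: d²=680 > ρ²=56 → inactive
F = F_att + ΣF_rep = (-9.1296,26.8704)
Δp = p'−p = (-0.4565,1.3435); α = Δx/Fx = (-493/1080) / (-493/54) = 1/20
check: Δy/Fy = (1451/1080) / (1451/54) = 1/20 ✓

α = 1/20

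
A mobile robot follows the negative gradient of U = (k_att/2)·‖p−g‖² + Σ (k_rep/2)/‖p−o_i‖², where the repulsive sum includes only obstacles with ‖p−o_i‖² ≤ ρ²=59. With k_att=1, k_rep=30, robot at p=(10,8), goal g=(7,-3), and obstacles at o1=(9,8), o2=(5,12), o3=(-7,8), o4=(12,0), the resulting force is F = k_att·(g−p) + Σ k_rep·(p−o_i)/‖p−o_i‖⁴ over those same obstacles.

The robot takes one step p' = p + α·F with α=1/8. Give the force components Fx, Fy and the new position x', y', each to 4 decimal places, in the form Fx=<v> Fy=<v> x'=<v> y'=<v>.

Fx=27.0892 Fy=-11.0714 x'=13.3862 y'=6.6161

F_att = 1·(g−p) = 1·(-3,-11) = (-3.0000,-11.0000)
o1: d²=1 ≤ ρ²=59; F_rep = 30·(1,0)/1² = (30.0000,0.0000)
o2: d²=41 ≤ ρ²=59; F_rep = 30·(5,-4)/41² = (0.0892,-0.0714)
o3: d²=289 > ρ²=59 → inactive
o4: d²=68 > ρ²=59 → inactive
F = F_att + ΣF_rep = (27.0892,-11.0714)
p' = p + 1/8·F = (13.3862,6.6161)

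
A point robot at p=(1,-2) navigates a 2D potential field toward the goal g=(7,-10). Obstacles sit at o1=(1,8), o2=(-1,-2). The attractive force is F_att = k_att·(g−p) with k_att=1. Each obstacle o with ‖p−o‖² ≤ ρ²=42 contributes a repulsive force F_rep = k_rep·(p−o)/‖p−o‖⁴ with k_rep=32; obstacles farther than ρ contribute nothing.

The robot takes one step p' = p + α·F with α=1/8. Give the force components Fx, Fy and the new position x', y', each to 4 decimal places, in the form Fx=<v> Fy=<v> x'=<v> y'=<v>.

Fx=10.0000 Fy=-8.0000 x'=2.2500 y'=-3.0000

F_att = 1·(g−p) = 1·(6,-8) = (6.0000,-8.0000)
o1: d²=100 > ρ²=42 → inactive
o2: d²=4 ≤ ρ²=42; F_rep = 32·(2,0)/4² = (4.0000,0.0000)
F = F_att + ΣF_rep = (10.0000,-8.0000)
p' = p + 1/8·F = (2.2500,-3.0000)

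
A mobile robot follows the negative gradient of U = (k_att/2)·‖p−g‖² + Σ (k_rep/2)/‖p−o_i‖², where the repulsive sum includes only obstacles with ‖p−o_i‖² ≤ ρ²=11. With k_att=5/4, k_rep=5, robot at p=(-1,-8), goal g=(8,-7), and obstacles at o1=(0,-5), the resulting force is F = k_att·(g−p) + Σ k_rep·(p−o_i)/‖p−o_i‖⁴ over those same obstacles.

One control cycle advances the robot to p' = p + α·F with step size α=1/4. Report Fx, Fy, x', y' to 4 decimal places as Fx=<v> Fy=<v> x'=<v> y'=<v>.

F_att = 5/4·(g−p) = 5/4·(9,1) = (11.2500,1.2500)
o1: d²=10 ≤ ρ²=11; F_rep = 5·(-1,-3)/10² = (-0.0500,-0.1500)
F = F_att + ΣF_rep = (11.2000,1.1000)
p' = p + 1/4·F = (1.8000,-7.7250)

Fx=11.2000 Fy=1.1000 x'=1.8000 y'=-7.7250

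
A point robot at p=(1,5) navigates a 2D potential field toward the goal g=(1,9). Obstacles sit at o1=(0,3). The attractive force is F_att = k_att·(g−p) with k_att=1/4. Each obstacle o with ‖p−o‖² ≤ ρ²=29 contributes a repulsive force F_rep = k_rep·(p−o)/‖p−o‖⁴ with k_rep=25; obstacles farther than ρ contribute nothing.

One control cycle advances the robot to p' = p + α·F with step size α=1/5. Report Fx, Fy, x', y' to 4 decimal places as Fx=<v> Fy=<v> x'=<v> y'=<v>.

F_att = 1/4·(g−p) = 1/4·(0,4) = (0.0000,1.0000)
o1: d²=5 ≤ ρ²=29; F_rep = 25·(1,2)/5² = (1.0000,2.0000)
F = F_att + ΣF_rep = (1.0000,3.0000)
p' = p + 1/5·F = (1.2000,5.6000)

Fx=1.0000 Fy=3.0000 x'=1.2000 y'=5.6000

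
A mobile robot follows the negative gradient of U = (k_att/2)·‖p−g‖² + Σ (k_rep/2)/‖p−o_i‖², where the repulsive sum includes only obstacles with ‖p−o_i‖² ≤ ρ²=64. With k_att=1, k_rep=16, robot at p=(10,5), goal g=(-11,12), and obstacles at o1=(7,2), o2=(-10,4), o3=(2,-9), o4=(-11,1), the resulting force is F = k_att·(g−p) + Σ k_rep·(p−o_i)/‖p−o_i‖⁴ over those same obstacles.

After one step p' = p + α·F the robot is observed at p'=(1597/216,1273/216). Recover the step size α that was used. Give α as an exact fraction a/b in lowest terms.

F_att = 1·(g−p) = 1·(-21,7) = (-21.0000,7.0000)
o1: d²=18 ≤ ρ²=64; F_rep = 16·(3,3)/18² = (0.1481,0.1481)
o2: d²=401 > ρ²=64 → inactive
o3: d²=260 > ρ²=64 → inactive
o4: d²=457 > ρ²=64 → inactive
F = F_att + ΣF_rep = (-20.8519,7.1481)
Δp = p'−p = (-2.6065,0.8935); α = Δx/Fx = (-563/216) / (-563/27) = 1/8
check: Δy/Fy = (193/216) / (193/27) = 1/8 ✓

α = 1/8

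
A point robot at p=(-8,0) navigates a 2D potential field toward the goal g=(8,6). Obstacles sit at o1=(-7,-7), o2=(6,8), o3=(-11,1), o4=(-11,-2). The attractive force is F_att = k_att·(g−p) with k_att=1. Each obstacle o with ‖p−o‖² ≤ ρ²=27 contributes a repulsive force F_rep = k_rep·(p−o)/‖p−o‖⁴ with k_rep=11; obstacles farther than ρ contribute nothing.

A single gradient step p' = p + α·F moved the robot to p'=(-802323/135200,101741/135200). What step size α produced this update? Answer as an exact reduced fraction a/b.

F_att = 1·(g−p) = 1·(16,6) = (16.0000,6.0000)
o1: d²=50 > ρ²=27 → inactive
o2: d²=260 > ρ²=27 → inactive
o3: d²=10 ≤ ρ²=27; F_rep = 11·(3,-1)/10² = (0.3300,-0.1100)
o4: d²=13 ≤ ρ²=27; F_rep = 11·(3,2)/13² = (0.1953,0.1302)
F = F_att + ΣF_rep = (16.5253,6.0202)
Δp = p'−p = (2.0657,0.7525); α = Δx/Fx = (279277/135200) / (279277/16900) = 1/8
check: Δy/Fy = (101741/135200) / (101741/16900) = 1/8 ✓

α = 1/8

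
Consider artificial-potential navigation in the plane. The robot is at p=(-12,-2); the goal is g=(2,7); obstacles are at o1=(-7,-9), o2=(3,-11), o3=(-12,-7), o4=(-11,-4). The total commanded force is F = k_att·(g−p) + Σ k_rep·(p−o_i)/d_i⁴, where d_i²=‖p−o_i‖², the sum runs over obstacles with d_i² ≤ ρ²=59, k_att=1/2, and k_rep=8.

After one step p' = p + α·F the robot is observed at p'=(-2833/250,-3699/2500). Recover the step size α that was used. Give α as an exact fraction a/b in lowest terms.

F_att = 1/2·(g−p) = 1/2·(14,9) = (7.0000,4.5000)
o1: d²=74 > ρ²=59 → inactive
o2: d²=306 > ρ²=59 → inactive
o3: d²=25 ≤ ρ²=59; F_rep = 8·(0,5)/25² = (0.0000,0.0640)
o4: d²=5 ≤ ρ²=59; F_rep = 8·(-1,2)/5² = (-0.3200,0.6400)
F = F_att + ΣF_rep = (6.6800,5.2040)
Δp = p'−p = (0.6680,0.5204); α = Δx/Fx = (167/250) / (167/25) = 1/10
check: Δy/Fy = (1301/2500) / (1301/250) = 1/10 ✓

α = 1/10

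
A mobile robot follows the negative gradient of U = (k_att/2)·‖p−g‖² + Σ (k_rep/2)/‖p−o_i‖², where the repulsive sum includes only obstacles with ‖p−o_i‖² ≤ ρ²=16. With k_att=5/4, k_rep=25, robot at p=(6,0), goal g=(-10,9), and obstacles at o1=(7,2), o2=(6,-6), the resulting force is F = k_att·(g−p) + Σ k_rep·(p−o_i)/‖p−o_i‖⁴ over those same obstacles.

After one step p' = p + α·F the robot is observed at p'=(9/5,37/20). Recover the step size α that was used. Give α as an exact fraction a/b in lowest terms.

α = 1/5

F_att = 5/4·(g−p) = 5/4·(-16,9) = (-20.0000,11.2500)
o1: d²=5 ≤ ρ²=16; F_rep = 25·(-1,-2)/5² = (-1.0000,-2.0000)
o2: d²=36 > ρ²=16 → inactive
F = F_att + ΣF_rep = (-21.0000,9.2500)
Δp = p'−p = (-4.2000,1.8500); α = Δx/Fx = (-21/5) / (-21) = 1/5
check: Δy/Fy = (37/20) / (37/4) = 1/5 ✓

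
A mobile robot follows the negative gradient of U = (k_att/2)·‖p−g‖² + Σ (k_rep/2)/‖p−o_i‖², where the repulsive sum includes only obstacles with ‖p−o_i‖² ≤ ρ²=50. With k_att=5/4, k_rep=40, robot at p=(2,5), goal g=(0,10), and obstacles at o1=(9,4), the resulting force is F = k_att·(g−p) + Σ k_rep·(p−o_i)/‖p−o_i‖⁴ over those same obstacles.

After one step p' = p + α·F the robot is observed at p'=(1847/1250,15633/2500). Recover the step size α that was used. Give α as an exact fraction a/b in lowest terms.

F_att = 5/4·(g−p) = 5/4·(-2,5) = (-2.5000,6.2500)
o1: d²=50 ≤ ρ²=50; F_rep = 40·(-7,1)/50² = (-0.1120,0.0160)
F = F_att + ΣF_rep = (-2.6120,6.2660)
Δp = p'−p = (-0.5224,1.2532); α = Δx/Fx = (-653/1250) / (-653/250) = 1/5
check: Δy/Fy = (3133/2500) / (3133/500) = 1/5 ✓

α = 1/5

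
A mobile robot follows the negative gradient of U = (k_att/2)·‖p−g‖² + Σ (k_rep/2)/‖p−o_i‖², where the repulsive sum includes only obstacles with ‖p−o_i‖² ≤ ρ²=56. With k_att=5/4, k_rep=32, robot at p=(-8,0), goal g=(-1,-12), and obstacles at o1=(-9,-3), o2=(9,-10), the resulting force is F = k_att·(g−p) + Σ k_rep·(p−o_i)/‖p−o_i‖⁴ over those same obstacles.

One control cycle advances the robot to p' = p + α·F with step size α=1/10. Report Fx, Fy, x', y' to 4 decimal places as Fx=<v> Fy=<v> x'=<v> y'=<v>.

F_att = 5/4·(g−p) = 5/4·(7,-12) = (8.7500,-15.0000)
o1: d²=10 ≤ ρ²=56; F_rep = 32·(1,3)/10² = (0.3200,0.9600)
o2: d²=389 > ρ²=56 → inactive
F = F_att + ΣF_rep = (9.0700,-14.0400)
p' = p + 1/10·F = (-7.0930,-1.4040)

Fx=9.0700 Fy=-14.0400 x'=-7.0930 y'=-1.4040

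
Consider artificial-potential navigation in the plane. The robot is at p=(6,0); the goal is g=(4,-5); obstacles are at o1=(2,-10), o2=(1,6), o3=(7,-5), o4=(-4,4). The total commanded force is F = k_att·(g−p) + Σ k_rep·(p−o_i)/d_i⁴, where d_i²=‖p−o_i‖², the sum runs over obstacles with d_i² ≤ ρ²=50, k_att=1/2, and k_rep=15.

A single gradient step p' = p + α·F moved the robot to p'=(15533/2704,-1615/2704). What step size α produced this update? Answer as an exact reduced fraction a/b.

α = 1/4

F_att = 1/2·(g−p) = 1/2·(-2,-5) = (-1.0000,-2.5000)
o1: d²=116 > ρ²=50 → inactive
o2: d²=61 > ρ²=50 → inactive
o3: d²=26 ≤ ρ²=50; F_rep = 15·(-1,5)/26² = (-0.0222,0.1109)
o4: d²=116 > ρ²=50 → inactive
F = F_att + ΣF_rep = (-1.0222,-2.3891)
Δp = p'−p = (-0.2555,-0.5973); α = Δx/Fx = (-691/2704) / (-691/676) = 1/4
check: Δy/Fy = (-1615/2704) / (-1615/676) = 1/4 ✓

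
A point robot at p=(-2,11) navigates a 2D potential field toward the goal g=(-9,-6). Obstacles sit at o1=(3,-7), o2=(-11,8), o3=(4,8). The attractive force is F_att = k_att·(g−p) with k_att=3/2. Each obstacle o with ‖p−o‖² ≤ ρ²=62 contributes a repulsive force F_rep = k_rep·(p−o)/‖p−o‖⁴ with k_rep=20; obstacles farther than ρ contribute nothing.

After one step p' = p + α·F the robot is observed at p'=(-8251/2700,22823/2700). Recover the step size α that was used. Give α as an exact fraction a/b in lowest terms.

F_att = 3/2·(g−p) = 3/2·(-7,-17) = (-10.5000,-25.5000)
o1: d²=349 > ρ²=62 → inactive
o2: d²=90 > ρ²=62 → inactive
o3: d²=45 ≤ ρ²=62; F_rep = 20·(-6,3)/45² = (-0.0593,0.0296)
F = F_att + ΣF_rep = (-10.5593,-25.4704)
Δp = p'−p = (-1.0559,-2.5470); α = Δx/Fx = (-2851/2700) / (-2851/270) = 1/10
check: Δy/Fy = (-6877/2700) / (-6877/270) = 1/10 ✓

α = 1/10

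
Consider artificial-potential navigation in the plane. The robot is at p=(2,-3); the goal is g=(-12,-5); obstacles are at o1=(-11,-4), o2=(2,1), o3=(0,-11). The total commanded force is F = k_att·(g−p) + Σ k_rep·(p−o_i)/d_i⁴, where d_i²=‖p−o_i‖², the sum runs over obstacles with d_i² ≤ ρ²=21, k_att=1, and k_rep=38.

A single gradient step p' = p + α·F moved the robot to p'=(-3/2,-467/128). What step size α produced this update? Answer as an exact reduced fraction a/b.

α = 1/4

F_att = 1·(g−p) = 1·(-14,-2) = (-14.0000,-2.0000)
o1: d²=170 > ρ²=21 → inactive
o2: d²=16 ≤ ρ²=21; F_rep = 38·(0,-4)/16² = (0.0000,-0.5938)
o3: d²=68 > ρ²=21 → inactive
F = F_att + ΣF_rep = (-14.0000,-2.5938)
Δp = p'−p = (-3.5000,-0.6484); α = Δx/Fx = (-7/2) / (-14) = 1/4
check: Δy/Fy = (-83/128) / (-83/32) = 1/4 ✓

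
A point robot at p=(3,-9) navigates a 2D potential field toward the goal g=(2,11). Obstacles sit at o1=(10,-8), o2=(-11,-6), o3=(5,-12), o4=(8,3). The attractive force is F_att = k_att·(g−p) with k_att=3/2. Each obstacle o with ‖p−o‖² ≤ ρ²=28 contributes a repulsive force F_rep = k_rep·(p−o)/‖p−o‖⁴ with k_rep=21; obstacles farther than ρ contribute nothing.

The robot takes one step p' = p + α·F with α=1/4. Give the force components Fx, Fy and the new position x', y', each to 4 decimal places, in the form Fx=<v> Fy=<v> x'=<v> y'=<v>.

Fx=-1.7485 Fy=30.3728 x'=2.5629 y'=-1.4068

F_att = 3/2·(g−p) = 3/2·(-1,20) = (-1.5000,30.0000)
o1: d²=50 > ρ²=28 → inactive
o2: d²=205 > ρ²=28 → inactive
o3: d²=13 ≤ ρ²=28; F_rep = 21·(-2,3)/13² = (-0.2485,0.3728)
o4: d²=169 > ρ²=28 → inactive
F = F_att + ΣF_rep = (-1.7485,30.3728)
p' = p + 1/4·F = (2.5629,-1.4068)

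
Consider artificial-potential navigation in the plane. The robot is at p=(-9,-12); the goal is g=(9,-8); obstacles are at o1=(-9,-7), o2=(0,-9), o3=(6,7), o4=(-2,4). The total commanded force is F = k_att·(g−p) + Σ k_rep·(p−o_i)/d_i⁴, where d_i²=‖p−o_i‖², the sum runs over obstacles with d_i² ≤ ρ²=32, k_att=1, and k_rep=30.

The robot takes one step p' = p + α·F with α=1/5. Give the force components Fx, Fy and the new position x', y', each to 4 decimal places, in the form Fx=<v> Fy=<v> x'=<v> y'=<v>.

Fx=18.0000 Fy=3.7600 x'=-5.4000 y'=-11.2480

F_att = 1·(g−p) = 1·(18,4) = (18.0000,4.0000)
o1: d²=25 ≤ ρ²=32; F_rep = 30·(0,-5)/25² = (0.0000,-0.2400)
o2: d²=90 > ρ²=32 → inactive
o3: d²=586 > ρ²=32 → inactive
o4: d²=305 > ρ²=32 → inactive
F = F_att + ΣF_rep = (18.0000,3.7600)
p' = p + 1/5·F = (-5.4000,-11.2480)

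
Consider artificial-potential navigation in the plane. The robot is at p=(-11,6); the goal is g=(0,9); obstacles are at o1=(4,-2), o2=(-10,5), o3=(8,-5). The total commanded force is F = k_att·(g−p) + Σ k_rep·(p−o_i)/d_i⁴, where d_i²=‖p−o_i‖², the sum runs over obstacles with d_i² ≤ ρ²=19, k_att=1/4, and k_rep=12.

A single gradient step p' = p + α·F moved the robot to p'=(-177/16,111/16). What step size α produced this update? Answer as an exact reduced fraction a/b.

α = 1/4

F_att = 1/4·(g−p) = 1/4·(11,3) = (2.7500,0.7500)
o1: d²=289 > ρ²=19 → inactive
o2: d²=2 ≤ ρ²=19; F_rep = 12·(-1,1)/2² = (-3.0000,3.0000)
o3: d²=482 > ρ²=19 → inactive
F = F_att + ΣF_rep = (-0.2500,3.7500)
Δp = p'−p = (-0.0625,0.9375); α = Δx/Fx = (-1/16) / (-1/4) = 1/4
check: Δy/Fy = (15/16) / (15/4) = 1/4 ✓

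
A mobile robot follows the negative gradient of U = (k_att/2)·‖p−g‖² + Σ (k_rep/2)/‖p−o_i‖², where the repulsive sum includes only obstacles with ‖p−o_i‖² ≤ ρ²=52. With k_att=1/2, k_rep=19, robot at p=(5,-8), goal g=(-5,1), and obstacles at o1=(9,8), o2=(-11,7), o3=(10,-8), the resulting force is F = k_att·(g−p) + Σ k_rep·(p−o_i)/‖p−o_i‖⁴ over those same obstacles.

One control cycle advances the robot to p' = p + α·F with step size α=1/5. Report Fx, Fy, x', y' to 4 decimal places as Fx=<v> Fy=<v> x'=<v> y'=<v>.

Fx=-5.1520 Fy=4.5000 x'=3.9696 y'=-7.1000

F_att = 1/2·(g−p) = 1/2·(-10,9) = (-5.0000,4.5000)
o1: d²=272 > ρ²=52 → inactive
o2: d²=481 > ρ²=52 → inactive
o3: d²=25 ≤ ρ²=52; F_rep = 19·(-5,0)/25² = (-0.1520,0.0000)
F = F_att + ΣF_rep = (-5.1520,4.5000)
p' = p + 1/5·F = (3.9696,-7.1000)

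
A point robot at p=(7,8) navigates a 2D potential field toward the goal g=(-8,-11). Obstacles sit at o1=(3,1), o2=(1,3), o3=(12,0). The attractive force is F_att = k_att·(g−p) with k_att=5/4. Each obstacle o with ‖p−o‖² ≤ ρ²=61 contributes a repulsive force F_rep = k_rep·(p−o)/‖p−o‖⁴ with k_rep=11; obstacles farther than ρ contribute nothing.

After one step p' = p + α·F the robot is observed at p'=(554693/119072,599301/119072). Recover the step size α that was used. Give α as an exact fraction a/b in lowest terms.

α = 1/8

F_att = 5/4·(g−p) = 5/4·(-15,-19) = (-18.7500,-23.7500)
o1: d²=65 > ρ²=61 → inactive
o2: d²=61 ≤ ρ²=61; F_rep = 11·(6,5)/61² = (0.0177,0.0148)
o3: d²=89 > ρ²=61 → inactive
F = F_att + ΣF_rep = (-18.7323,-23.7352)
Δp = p'−p = (-2.3415,-2.9669); α = Δx/Fx = (-278811/119072) / (-278811/14884) = 1/8
check: Δy/Fy = (-353275/119072) / (-353275/14884) = 1/8 ✓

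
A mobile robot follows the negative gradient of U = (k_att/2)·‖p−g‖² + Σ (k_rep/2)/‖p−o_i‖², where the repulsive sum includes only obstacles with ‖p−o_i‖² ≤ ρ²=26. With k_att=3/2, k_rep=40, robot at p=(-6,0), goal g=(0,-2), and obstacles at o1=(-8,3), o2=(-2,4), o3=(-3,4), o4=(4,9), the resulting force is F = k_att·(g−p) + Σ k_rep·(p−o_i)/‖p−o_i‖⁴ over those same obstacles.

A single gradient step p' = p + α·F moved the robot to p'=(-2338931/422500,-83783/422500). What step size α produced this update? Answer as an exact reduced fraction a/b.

F_att = 3/2·(g−p) = 3/2·(6,-2) = (9.0000,-3.0000)
o1: d²=13 ≤ ρ²=26; F_rep = 40·(2,-3)/13² = (0.4734,-0.7101)
o2: d²=32 > ρ²=26 → inactive
o3: d²=25 ≤ ρ²=26; F_rep = 40·(-3,-4)/25² = (-0.1920,-0.2560)
o4: d²=181 > ρ²=26 → inactive
F = F_att + ΣF_rep = (9.2814,-3.9661)
Δp = p'−p = (0.4641,-0.1983); α = Δx/Fx = (196069/422500) / (196069/21125) = 1/20
check: Δy/Fy = (-83783/422500) / (-83783/21125) = 1/20 ✓

α = 1/20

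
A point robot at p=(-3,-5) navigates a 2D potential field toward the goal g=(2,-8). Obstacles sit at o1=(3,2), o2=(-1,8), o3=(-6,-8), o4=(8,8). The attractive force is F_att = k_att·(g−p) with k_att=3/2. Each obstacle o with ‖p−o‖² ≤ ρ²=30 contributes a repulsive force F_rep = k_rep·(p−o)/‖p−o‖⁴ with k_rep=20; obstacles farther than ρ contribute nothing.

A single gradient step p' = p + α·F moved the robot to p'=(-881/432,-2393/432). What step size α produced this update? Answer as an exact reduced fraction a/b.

F_att = 3/2·(g−p) = 3/2·(5,-3) = (7.5000,-4.5000)
o1: d²=85 > ρ²=30 → inactive
o2: d²=173 > ρ²=30 → inactive
o3: d²=18 ≤ ρ²=30; F_rep = 20·(3,3)/18² = (0.1852,0.1852)
o4: d²=290 > ρ²=30 → inactive
F = F_att + ΣF_rep = (7.6852,-4.3148)
Δp = p'−p = (0.9606,-0.5394); α = Δx/Fx = (415/432) / (415/54) = 1/8
check: Δy/Fy = (-233/432) / (-233/54) = 1/8 ✓

α = 1/8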